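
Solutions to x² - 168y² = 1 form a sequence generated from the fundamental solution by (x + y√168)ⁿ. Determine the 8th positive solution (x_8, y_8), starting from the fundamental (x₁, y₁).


Step 1: Find the fundamental solution (x₁, y₁) of x² - 168y² = 1.
  Expand √168 as a continued fraction. a₀ = ⌊√168⌋ = 12; iterate m_{k+1} = d_k·a_k − m_k, d_{k+1} = (168 − m_{k+1}²)/d_k, a_{k+1} = ⌊(a₀ + m_{k+1})/d_{k+1}⌋ (starting m₀ = 0, d₀ = 1), with convergents p_k = a_k·p_{k-1} + p_{k-2}, q_k = a_k·q_{k-1} + q_{k-2} (p₋₁ = 1, q₋₁ = 0):
  k = 0: a₀ = 12; p₀/q₀ = 12/1; p₀² − 168·q₀² = 144 − 168 = -24.
  k = 1: m = 12, d = 24, a = ⌊(12 + 12)/24⌋ = 1; p/q = (1·12 + 1)/(1·1 + 0) = 13/1; p² − 168·q² = 169 − 168 = 1.
  The first convergent with p² − 168·q² = 1 gives the fundamental solution (x₁, y₁) = (13, 1).
Step 2: Apply the recurrence (x_{n+1}, y_{n+1}) = (x₁x_n + 168y₁y_n, x₁y_n + y₁x_n) repeatedly.
  From (x_1, y_1) = (13, 1): x_2 = 13·13 + 168·1·1 = 337; y_2 = 13·1 + 1·13 = 26.
  From (x_2, y_2) = (337, 26): x_3 = 13·337 + 168·1·26 = 8749; y_3 = 13·26 + 1·337 = 675.
  From (x_3, y_3) = (8749, 675): x_4 = 13·8749 + 168·1·675 = 227137; y_4 = 13·675 + 1·8749 = 17524.
  From (x_4, y_4) = (227137, 17524): x_5 = 13·227137 + 168·1·17524 = 5896813; y_5 = 13·17524 + 1·227137 = 454949.
  From (x_5, y_5) = (5896813, 454949): x_6 = 13·5896813 + 168·1·454949 = 153090001; y_6 = 13·454949 + 1·5896813 = 11811150.
  From (x_6, y_6) = (153090001, 11811150): x_7 = 13·153090001 + 168·1·11811150 = 3974443213; y_7 = 13·11811150 + 1·153090001 = 306634951.
  From (x_7, y_7) = (3974443213, 306634951): x_8 = 13·3974443213 + 168·1·306634951 = 103182433537; y_8 = 13·306634951 + 1·3974443213 = 7960697576.
Step 3: Verify x_8² - 168·y_8² = 10646614590617422330369 - 10646614590617422330368 = 1 (should be 1). ✓

(x_1, y_1) = (13, 1); (x_8, y_8) = (103182433537, 7960697576).


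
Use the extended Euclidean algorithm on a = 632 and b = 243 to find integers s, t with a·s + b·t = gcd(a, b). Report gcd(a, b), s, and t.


Euclidean algorithm on (632, 243) — divide until remainder is 0:
  632 = 2 · 243 + 146
  243 = 1 · 146 + 97
  146 = 1 · 97 + 49
  97 = 1 · 49 + 48
  49 = 1 · 48 + 1
  48 = 48 · 1 + 0
gcd(632, 243) = 1.
Track Bezout coefficients alongside the remainders: start with r₀ = 632 = a·1 + b·0 (s = 1, t = 0) and r₁ = 243 = a·0 + b·1 (s = 0, t = 1); each new remainder r_{k+1} = r_{k-1} − q_k·r_k inherits s_{k+1} = s_{k-1} − q_k·s_k, t_{k+1} = t_{k-1} − q_k·t_k, so r_k = a·s_k + b·t_k at every step:
  q = 2: r = 146, s = 1 − 2·0 = 1, t = 0 − 2·1 = -2  (check: 632·1 + 243·(-2) = 146)
  q = 1: r = 97, s = 0 − 1·1 = -1, t = 1 − 1·(-2) = 3  (check: 632·(-1) + 243·3 = 97)
  q = 1: r = 49, s = 1 − 1·(-1) = 2, t = -2 − 1·3 = -5  (check: 632·2 + 243·(-5) = 49)
  q = 1: r = 48, s = -1 − 1·2 = -3, t = 3 − 1·(-5) = 8  (check: 632·(-3) + 243·8 = 48)
  q = 1: r = 1, s = 2 − 1·(-3) = 5, t = -5 − 1·8 = -13  (check: 632·5 + 243·(-13) = 1)
The row with r = 1 (the gcd) gives the Bezout coefficients s = 5, t = -13.
Result: 632 · (5) + 243 · (-13) = 1.

gcd(632, 243) = 1; s = 5, t = -13 (check: 632·5 + 243·(-13) = 1).


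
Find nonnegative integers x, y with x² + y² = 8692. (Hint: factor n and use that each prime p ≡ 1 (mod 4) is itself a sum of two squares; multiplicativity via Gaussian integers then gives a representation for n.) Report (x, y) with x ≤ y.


Step 1: Factor n = 8692 = 2^2 · 41 · 53.
Step 2: Check the mod-4 condition on each prime factor: 2 = 2 (special); 41 ≡ 1 (mod 4), exponent 1; 53 ≡ 1 (mod 4), exponent 1.
All primes ≡ 3 (mod 4) appear to even exponent (or don't appear), so by the two-squares theorem n IS expressible as a sum of two squares.
Step 3: Build a representation. Group n = k² · m with k = 2 and m = 41 · 53 = 2173 (a product of primes ≡ 1 (mod 4)); a representation of m scales to one of n via (k·x)² + (k·y)² = k²(x² + y²). Each prime p ≡ 1 (mod 4) is itself a sum of two squares; find a² by testing p − a² for a perfect square:
  41: 41 − 1² = 40, 41 − 2² = 37, 41 − 3² = 32, 41 − 4² = 25 = 5² ⇒ 41 = 4² + 5².
  53: 53 − 1² = 52, 53 − 2² = 49 = 7² ⇒ 53 = 2² + 7².
  Combine using the Brahmagupta–Fibonacci identity (a² + b²)(c² + d²) = (ac − bd)² + (ad + bc)² = (ac + bd)² + (ad − bc)²:
  41 · 53 = 2173: from (4² + 5²)(2² + 7²), take (4·2 − 5·7, 4·7 + 5·2) = (8 − 35, 28 + 10) = (-27, 38); dropping signs (only squares matter) gives (27, 38); check 27² + 38² = 729 + 1444 = 2173 ✓.
  Scale by k = 2: (2·27, 2·38) = (54, 76).
Step 4: Order so x ≤ y and verify: 54² + 76² = 2916 + 5776 = 8692 = n. ✓

n = 8692 = 54² + 76² (one valid representation with x ≤ y).


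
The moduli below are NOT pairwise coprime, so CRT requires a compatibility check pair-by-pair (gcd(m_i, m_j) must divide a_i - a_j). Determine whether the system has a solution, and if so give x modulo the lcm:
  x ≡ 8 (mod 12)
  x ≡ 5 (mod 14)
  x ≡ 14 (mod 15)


Moduli 12, 14, 15 are not pairwise coprime, so CRT works modulo lcm(m_i) when all pairwise compatibility conditions hold.
Pairwise compatibility: gcd(m_i, m_j) must divide a_i - a_j for every pair.
Merge one congruence at a time:
  Start: x ≡ 8 (mod 12).
  Combine with x ≡ 5 (mod 14): gcd(12, 14) = 2, and 5 - 8 = -3 is NOT divisible by 2.
    ⇒ system is inconsistent (no integer solution).

No solution (the system is inconsistent).


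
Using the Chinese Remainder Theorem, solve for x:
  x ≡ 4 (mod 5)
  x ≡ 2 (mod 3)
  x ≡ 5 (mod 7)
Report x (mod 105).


Moduli 5, 3, 7 are pairwise coprime; by CRT there is a unique solution modulo M = 5 · 3 · 7 = 105.
Solve pairwise, accumulating the modulus:
  Start with x ≡ 4 (mod 5).
  Combine with x ≡ 2 (mod 3): since gcd(5, 3) = 1, we get a unique residue mod 15.
    Write x = 4 + 5·t and substitute into x ≡ 2 (mod 3): 5·t ≡ 2 − 4 = -2 (mod 3).
    Reduce coefficients mod 3: 2·t ≡ 1 (mod 3).
    The inverse of 2 mod 3 is 2 (since 2·2 = 4 = 1·3 + 1), so t ≡ 2·1 = 2 ≡ 2 (mod 3).
    Then x = 4 + 5·2 = 14, valid modulo lcm(5, 3) = 15: x ≡ 14 (mod 15).
  Combine with x ≡ 5 (mod 7): since gcd(15, 7) = 1, we get a unique residue mod 105.
    Write x = 14 + 15·t and substitute into x ≡ 5 (mod 7): 15·t ≡ 5 − 14 = -9 (mod 7).
    Reduce coefficients mod 7: 1·t ≡ 5 (mod 7).
    So t ≡ 5 (mod 7).
    Then x = 14 + 15·5 = 89, valid modulo lcm(15, 7) = 105: x ≡ 89 (mod 105).
Verify: 89 mod 5 = 4 ✓, 89 mod 3 = 2 ✓, 89 mod 7 = 5 ✓.

x ≡ 89 (mod 105).


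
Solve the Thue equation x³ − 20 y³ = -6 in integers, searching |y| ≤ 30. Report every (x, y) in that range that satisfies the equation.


The equation is x³ - 20y³ = -6. For fixed y, x³ = 20·y³ − 6, so a solution requires the RHS to be a perfect cube.
Strategy: iterate y from -30 to 30, compute RHS = 20·y³ − 6, and check whether it is a (positive or negative) perfect cube.
Check small values of y:
  y = 0: RHS = -6 is not a perfect cube.
  y = 1: RHS = 14 is not a perfect cube.
  y = -1: RHS = -26 is not a perfect cube.
  y = 2: RHS = 154 is not a perfect cube.
  y = -2: RHS = -166 is not a perfect cube.
  y = 3: RHS = 534 is not a perfect cube.
  y = -3: RHS = -546 is not a perfect cube.
Continuing the search up to |y| = 30 finds no solutions either.
No (x, y) in the scanned range satisfies the equation.

No integer solutions with |y| ≤ 30.


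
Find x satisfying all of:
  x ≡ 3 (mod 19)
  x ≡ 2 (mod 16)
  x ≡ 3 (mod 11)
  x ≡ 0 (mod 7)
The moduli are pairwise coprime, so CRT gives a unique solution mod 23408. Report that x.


Product of moduli M = 19 · 16 · 11 · 7 = 23408.
Merge one congruence at a time:
  Start: x ≡ 3 (mod 19).
  Combine with x ≡ 2 (mod 16); new modulus lcm = 304.
    Write x = 3 + 19·t and substitute into x ≡ 2 (mod 16): 19·t ≡ 2 − 3 = -1 (mod 16).
    Reduce coefficients mod 16: 3·t ≡ 15 (mod 16).
    The inverse of 3 mod 16 is 11 (since 3·11 = 33 = 2·16 + 1), so t ≡ 11·15 = 165 ≡ 5 (mod 16).
    Then x = 3 + 19·5 = 98, valid modulo lcm(19, 16) = 304: x ≡ 98 (mod 304).
  Combine with x ≡ 3 (mod 11); new modulus lcm = 3344.
    Write x = 98 + 304·t and substitute into x ≡ 3 (mod 11): 304·t ≡ 3 − 98 = -95 (mod 11).
    Reduce coefficients mod 11: 7·t ≡ 4 (mod 11).
    The inverse of 7 mod 11 is 8 (since 7·8 = 56 = 5·11 + 1), so t ≡ 8·4 = 32 ≡ 10 (mod 11).
    Then x = 98 + 304·10 = 3138, valid modulo lcm(304, 11) = 3344: x ≡ 3138 (mod 3344).
  Combine with x ≡ 0 (mod 7); new modulus lcm = 23408.
    Write x = 3138 + 3344·t and substitute into x ≡ 0 (mod 7): 3344·t ≡ 0 − 3138 = -3138 (mod 7).
    Reduce coefficients mod 7: 5·t ≡ 5 (mod 7).
    The inverse of 5 mod 7 is 3 (since 5·3 = 15 = 2·7 + 1), so t ≡ 3·5 = 15 ≡ 1 (mod 7).
    Then x = 3138 + 3344·1 = 6482, valid modulo lcm(3344, 7) = 23408: x ≡ 6482 (mod 23408).
Verify against each original: 6482 mod 19 = 3, 6482 mod 16 = 2, 6482 mod 11 = 3, 6482 mod 7 = 0.

x ≡ 6482 (mod 23408).


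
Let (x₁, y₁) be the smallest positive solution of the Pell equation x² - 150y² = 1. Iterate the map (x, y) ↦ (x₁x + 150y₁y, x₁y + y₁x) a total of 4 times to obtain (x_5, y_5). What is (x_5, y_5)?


Step 1: Find the fundamental solution (x₁, y₁) of x² - 150y² = 1.
  Expand √150 as a continued fraction. a₀ = ⌊√150⌋ = 12; iterate m_{k+1} = d_k·a_k − m_k, d_{k+1} = (150 − m_{k+1}²)/d_k, a_{k+1} = ⌊(a₀ + m_{k+1})/d_{k+1}⌋ (starting m₀ = 0, d₀ = 1), with convergents p_k = a_k·p_{k-1} + p_{k-2}, q_k = a_k·q_{k-1} + q_{k-2} (p₋₁ = 1, q₋₁ = 0):
  k = 0: a₀ = 12; p₀/q₀ = 12/1; p₀² − 150·q₀² = 144 − 150 = -6.
  k = 1: m = 12, d = 6, a = ⌊(12 + 12)/6⌋ = 4; p/q = (4·12 + 1)/(4·1 + 0) = 49/4; p² − 150·q² = 2401 − 2400 = 1.
  The first convergent with p² − 150·q² = 1 gives the fundamental solution (x₁, y₁) = (49, 4).
Step 2: Apply the recurrence (x_{n+1}, y_{n+1}) = (x₁x_n + 150y₁y_n, x₁y_n + y₁x_n) repeatedly.
  From (x_1, y_1) = (49, 4): x_2 = 49·49 + 150·4·4 = 4801; y_2 = 49·4 + 4·49 = 392.
  From (x_2, y_2) = (4801, 392): x_3 = 49·4801 + 150·4·392 = 470449; y_3 = 49·392 + 4·4801 = 38412.
  From (x_3, y_3) = (470449, 38412): x_4 = 49·470449 + 150·4·38412 = 46099201; y_4 = 49·38412 + 4·470449 = 3763984.
  From (x_4, y_4) = (46099201, 3763984): x_5 = 49·46099201 + 150·4·3763984 = 4517251249; y_5 = 49·3763984 + 4·46099201 = 368832020.
Step 3: Verify x_5² - 150·y_5² = 20405558846592060001 - 20405558846592060000 = 1 (should be 1). ✓

(x_1, y_1) = (49, 4); (x_5, y_5) = (4517251249, 368832020).


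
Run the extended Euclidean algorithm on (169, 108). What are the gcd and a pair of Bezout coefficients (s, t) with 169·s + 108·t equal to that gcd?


Euclidean algorithm on (169, 108) — divide until remainder is 0:
  169 = 1 · 108 + 61
  108 = 1 · 61 + 47
  61 = 1 · 47 + 14
  47 = 3 · 14 + 5
  14 = 2 · 5 + 4
  5 = 1 · 4 + 1
  4 = 4 · 1 + 0
gcd(169, 108) = 1.
Track Bezout coefficients alongside the remainders: start with r₀ = 169 = a·1 + b·0 (s = 1, t = 0) and r₁ = 108 = a·0 + b·1 (s = 0, t = 1); each new remainder r_{k+1} = r_{k-1} − q_k·r_k inherits s_{k+1} = s_{k-1} − q_k·s_k, t_{k+1} = t_{k-1} − q_k·t_k, so r_k = a·s_k + b·t_k at every step:
  q = 1: r = 61, s = 1 − 1·0 = 1, t = 0 − 1·1 = -1  (check: 169·1 + 108·(-1) = 61)
  q = 1: r = 47, s = 0 − 1·1 = -1, t = 1 − 1·(-1) = 2  (check: 169·(-1) + 108·2 = 47)
  q = 1: r = 14, s = 1 − 1·(-1) = 2, t = -1 − 1·2 = -3  (check: 169·2 + 108·(-3) = 14)
  q = 3: r = 5, s = -1 − 3·2 = -7, t = 2 − 3·(-3) = 11  (check: 169·(-7) + 108·11 = 5)
  q = 2: r = 4, s = 2 − 2·(-7) = 16, t = -3 − 2·11 = -25  (check: 169·16 + 108·(-25) = 4)
  q = 1: r = 1, s = -7 − 1·16 = -23, t = 11 − 1·(-25) = 36  (check: 169·(-23) + 108·36 = 1)
The row with r = 1 (the gcd) gives the Bezout coefficients s = -23, t = 36.
Result: 169 · (-23) + 108 · (36) = 1.

gcd(169, 108) = 1; s = -23, t = 36 (check: 169·(-23) + 108·36 = 1).


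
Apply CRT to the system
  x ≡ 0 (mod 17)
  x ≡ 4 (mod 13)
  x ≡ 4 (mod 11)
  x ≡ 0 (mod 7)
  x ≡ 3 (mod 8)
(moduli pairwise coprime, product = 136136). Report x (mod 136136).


Product of moduli M = 17 · 13 · 11 · 7 · 8 = 136136.
Merge one congruence at a time:
  Start: x ≡ 0 (mod 17).
  Combine with x ≡ 4 (mod 13); new modulus lcm = 221.
    Write x = 0 + 17·t and substitute into x ≡ 4 (mod 13): 17·t ≡ 4 − 0 = 4 (mod 13).
    Reduce coefficients mod 13: 4·t ≡ 4 (mod 13).
    The inverse of 4 mod 13 is 10 (since 4·10 = 40 = 3·13 + 1), so t ≡ 10·4 = 40 ≡ 1 (mod 13).
    Then x = 0 + 17·1 = 17, valid modulo lcm(17, 13) = 221: x ≡ 17 (mod 221).
  Combine with x ≡ 4 (mod 11); new modulus lcm = 2431.
    Write x = 17 + 221·t and substitute into x ≡ 4 (mod 11): 221·t ≡ 4 − 17 = -13 (mod 11).
    Reduce coefficients mod 11: 1·t ≡ 9 (mod 11).
    So t ≡ 9 (mod 11).
    Then x = 17 + 221·9 = 2006, valid modulo lcm(221, 11) = 2431: x ≡ 2006 (mod 2431).
  Combine with x ≡ 0 (mod 7); new modulus lcm = 17017.
    Write x = 2006 + 2431·t and substitute into x ≡ 0 (mod 7): 2431·t ≡ 0 − 2006 = -2006 (mod 7).
    Reduce coefficients mod 7: 2·t ≡ 3 (mod 7).
    The inverse of 2 mod 7 is 4 (since 2·4 = 8 = 1·7 + 1), so t ≡ 4·3 = 12 ≡ 5 (mod 7).
    Then x = 2006 + 2431·5 = 14161, valid modulo lcm(2431, 7) = 17017: x ≡ 14161 (mod 17017).
  Combine with x ≡ 3 (mod 8); new modulus lcm = 136136.
    Write x = 14161 + 17017·t and substitute into x ≡ 3 (mod 8): 17017·t ≡ 3 − 14161 = -14158 (mod 8).
    Reduce coefficients mod 8: 1·t ≡ 2 (mod 8).
    So t ≡ 2 (mod 8).
    Then x = 14161 + 17017·2 = 48195, valid modulo lcm(17017, 8) = 136136: x ≡ 48195 (mod 136136).
Verify against each original: 48195 mod 17 = 0, 48195 mod 13 = 4, 48195 mod 11 = 4, 48195 mod 7 = 0, 48195 mod 8 = 3.

x ≡ 48195 (mod 136136).


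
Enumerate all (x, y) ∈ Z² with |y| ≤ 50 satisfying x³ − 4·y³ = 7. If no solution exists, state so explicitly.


The equation is x³ - 4y³ = 7. For fixed y, x³ = 4·y³ + 7, so a solution requires the RHS to be a perfect cube.
Strategy: iterate y from -50 to 50, compute RHS = 4·y³ + 7, and check whether it is a (positive or negative) perfect cube.
Check small values of y:
  y = 0: RHS = 7 is not a perfect cube.
  y = 1: RHS = 11 is not a perfect cube.
  y = -1: RHS = 3 is not a perfect cube.
  y = 2: RHS = 39 is not a perfect cube.
  y = -2: RHS = -25 is not a perfect cube.
  y = 3: RHS = 115 is not a perfect cube.
  y = -3: RHS = -101 is not a perfect cube.
Continuing the search up to |y| = 50 finds no solutions either.
No (x, y) in the scanned range satisfies the equation.

No integer solutions with |y| ≤ 50.


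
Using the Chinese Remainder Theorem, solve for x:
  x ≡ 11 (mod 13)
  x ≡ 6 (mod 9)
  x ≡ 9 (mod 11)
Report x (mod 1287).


Moduli 13, 9, 11 are pairwise coprime; by CRT there is a unique solution modulo M = 13 · 9 · 11 = 1287.
Solve pairwise, accumulating the modulus:
  Start with x ≡ 11 (mod 13).
  Combine with x ≡ 6 (mod 9): since gcd(13, 9) = 1, we get a unique residue mod 117.
    Write x = 11 + 13·t and substitute into x ≡ 6 (mod 9): 13·t ≡ 6 − 11 = -5 (mod 9).
    Reduce coefficients mod 9: 4·t ≡ 4 (mod 9).
    The inverse of 4 mod 9 is 7 (since 4·7 = 28 = 3·9 + 1), so t ≡ 7·4 = 28 ≡ 1 (mod 9).
    Then x = 11 + 13·1 = 24, valid modulo lcm(13, 9) = 117: x ≡ 24 (mod 117).
  Combine with x ≡ 9 (mod 11): since gcd(117, 11) = 1, we get a unique residue mod 1287.
    Write x = 24 + 117·t and substitute into x ≡ 9 (mod 11): 117·t ≡ 9 − 24 = -15 (mod 11).
    Reduce coefficients mod 11: 7·t ≡ 7 (mod 11).
    The inverse of 7 mod 11 is 8 (since 7·8 = 56 = 5·11 + 1), so t ≡ 8·7 = 56 ≡ 1 (mod 11).
    Then x = 24 + 117·1 = 141, valid modulo lcm(117, 11) = 1287: x ≡ 141 (mod 1287).
Verify: 141 mod 13 = 11 ✓, 141 mod 9 = 6 ✓, 141 mod 11 = 9 ✓.

x ≡ 141 (mod 1287).


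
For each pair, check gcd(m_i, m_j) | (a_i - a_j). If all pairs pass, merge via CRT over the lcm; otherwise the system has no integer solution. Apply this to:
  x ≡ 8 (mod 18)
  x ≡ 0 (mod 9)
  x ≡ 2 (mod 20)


Moduli 18, 9, 20 are not pairwise coprime, so CRT works modulo lcm(m_i) when all pairwise compatibility conditions hold.
Pairwise compatibility: gcd(m_i, m_j) must divide a_i - a_j for every pair.
Merge one congruence at a time:
  Start: x ≡ 8 (mod 18).
  Combine with x ≡ 0 (mod 9): gcd(18, 9) = 9, and 0 - 8 = -8 is NOT divisible by 9.
    ⇒ system is inconsistent (no integer solution).

No solution (the system is inconsistent).


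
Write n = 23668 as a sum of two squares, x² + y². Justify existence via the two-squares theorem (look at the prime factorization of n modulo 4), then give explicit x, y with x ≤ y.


Step 1: Factor n = 23668 = 2^2 · 61 · 97.
Step 2: Check the mod-4 condition on each prime factor: 2 = 2 (special); 61 ≡ 1 (mod 4), exponent 1; 97 ≡ 1 (mod 4), exponent 1.
All primes ≡ 3 (mod 4) appear to even exponent (or don't appear), so by the two-squares theorem n IS expressible as a sum of two squares.
Step 3: Build a representation. Group n = k² · m with k = 2 and m = 61 · 97 = 5917 (a product of primes ≡ 1 (mod 4)); a representation of m scales to one of n via (k·x)² + (k·y)² = k²(x² + y²). Each prime p ≡ 1 (mod 4) is itself a sum of two squares; find a² by testing p − a² for a perfect square:
  61: 61 − 1² = 60, 61 − 2² = 57, 61 − 3² = 52, 61 − 4² = 45, 61 − 5² = 36 = 6² ⇒ 61 = 5² + 6².
  97: 97 − 1² = 96, 97 − 2² = 93, 97 − 3² = 88, 97 − 4² = 81 = 9² ⇒ 97 = 4² + 9².
  Combine using the Brahmagupta–Fibonacci identity (a² + b²)(c² + d²) = (ac − bd)² + (ad + bc)² = (ac + bd)² + (ad − bc)²:
  61 · 97 = 5917: from (5² + 6²)(4² + 9²), take (5·4 − 6·9, 5·9 + 6·4) = (20 − 54, 45 + 24) = (-34, 69); dropping signs (only squares matter) gives (34, 69); check 34² + 69² = 1156 + 4761 = 5917 ✓.
  Scale by k = 2: (2·34, 2·69) = (68, 138).
Step 4: Order so x ≤ y and verify: 68² + 138² = 4624 + 19044 = 23668 = n. ✓

n = 23668 = 68² + 138² (one valid representation with x ≤ y).


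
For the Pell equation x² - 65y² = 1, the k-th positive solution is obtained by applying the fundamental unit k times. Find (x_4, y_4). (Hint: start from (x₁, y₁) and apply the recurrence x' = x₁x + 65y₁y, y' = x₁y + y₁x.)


Step 1: Find the fundamental solution (x₁, y₁) of x² - 65y² = 1.
  Expand √65 as a continued fraction. a₀ = ⌊√65⌋ = 8; iterate m_{k+1} = d_k·a_k − m_k, d_{k+1} = (65 − m_{k+1}²)/d_k, a_{k+1} = ⌊(a₀ + m_{k+1})/d_{k+1}⌋ (starting m₀ = 0, d₀ = 1), with convergents p_k = a_k·p_{k-1} + p_{k-2}, q_k = a_k·q_{k-1} + q_{k-2} (p₋₁ = 1, q₋₁ = 0):
  k = 0: a₀ = 8; p₀/q₀ = 8/1; p₀² − 65·q₀² = 64 − 65 = -1.
  k = 1: m = 8, d = 1, a = ⌊(8 + 8)/1⌋ = 16; p/q = (16·8 + 1)/(16·1 + 0) = 129/16; p² − 65·q² = 16641 − 16640 = 1.
  The first convergent with p² − 65·q² = 1 gives the fundamental solution (x₁, y₁) = (129, 16).
Step 2: Apply the recurrence (x_{n+1}, y_{n+1}) = (x₁x_n + 65y₁y_n, x₁y_n + y₁x_n) repeatedly.
  From (x_1, y_1) = (129, 16): x_2 = 129·129 + 65·16·16 = 33281; y_2 = 129·16 + 16·129 = 4128.
  From (x_2, y_2) = (33281, 4128): x_3 = 129·33281 + 65·16·4128 = 8586369; y_3 = 129·4128 + 16·33281 = 1065008.
  From (x_3, y_3) = (8586369, 1065008): x_4 = 129·8586369 + 65·16·1065008 = 2215249921; y_4 = 129·1065008 + 16·8586369 = 274767936.
Step 3: Verify x_4² - 65·y_4² = 4907332212490506241 - 4907332212490506240 = 1 (should be 1). ✓

(x_1, y_1) = (129, 16); (x_4, y_4) = (2215249921, 274767936).


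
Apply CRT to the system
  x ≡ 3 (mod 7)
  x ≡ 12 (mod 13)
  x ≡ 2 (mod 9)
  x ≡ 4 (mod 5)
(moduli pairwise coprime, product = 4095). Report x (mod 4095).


Product of moduli M = 7 · 13 · 9 · 5 = 4095.
Merge one congruence at a time:
  Start: x ≡ 3 (mod 7).
  Combine with x ≡ 12 (mod 13); new modulus lcm = 91.
    Write x = 3 + 7·t and substitute into x ≡ 12 (mod 13): 7·t ≡ 12 − 3 = 9 (mod 13).
    The inverse of 7 mod 13 is 2 (since 7·2 = 14 = 1·13 + 1), so t ≡ 2·9 = 18 ≡ 5 (mod 13).
    Then x = 3 + 7·5 = 38, valid modulo lcm(7, 13) = 91: x ≡ 38 (mod 91).
  Combine with x ≡ 2 (mod 9); new modulus lcm = 819.
    Write x = 38 + 91·t and substitute into x ≡ 2 (mod 9): 91·t ≡ 2 − 38 = -36 (mod 9).
    Reduce coefficients mod 9: 1·t ≡ 0 (mod 9).
    So t ≡ 0 (mod 9).
    Then x = 38 + 91·0 = 38, valid modulo lcm(91, 9) = 819: x ≡ 38 (mod 819).
  Combine with x ≡ 4 (mod 5); new modulus lcm = 4095.
    Write x = 38 + 819·t and substitute into x ≡ 4 (mod 5): 819·t ≡ 4 − 38 = -34 (mod 5).
    Reduce coefficients mod 5: 4·t ≡ 1 (mod 5).
    The inverse of 4 mod 5 is 4 (since 4·4 = 16 = 3·5 + 1), so t ≡ 4·1 = 4 ≡ 4 (mod 5).
    Then x = 38 + 819·4 = 3314, valid modulo lcm(819, 5) = 4095: x ≡ 3314 (mod 4095).
Verify against each original: 3314 mod 7 = 3, 3314 mod 13 = 12, 3314 mod 9 = 2, 3314 mod 5 = 4.

x ≡ 3314 (mod 4095).


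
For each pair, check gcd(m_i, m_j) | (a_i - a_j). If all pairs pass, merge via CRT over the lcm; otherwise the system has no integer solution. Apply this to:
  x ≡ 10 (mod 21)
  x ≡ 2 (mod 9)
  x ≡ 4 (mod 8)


Moduli 21, 9, 8 are not pairwise coprime, so CRT works modulo lcm(m_i) when all pairwise compatibility conditions hold.
Pairwise compatibility: gcd(m_i, m_j) must divide a_i - a_j for every pair.
Merge one congruence at a time:
  Start: x ≡ 10 (mod 21).
  Combine with x ≡ 2 (mod 9): gcd(21, 9) = 3, and 2 - 10 = -8 is NOT divisible by 3.
    ⇒ system is inconsistent (no integer solution).

No solution (the system is inconsistent).


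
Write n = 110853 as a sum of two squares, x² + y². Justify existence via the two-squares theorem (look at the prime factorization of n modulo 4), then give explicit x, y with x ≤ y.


Step 1: Factor n = 110853 = 3^2 · 109 · 113.
Step 2: Check the mod-4 condition on each prime factor: 3 ≡ 3 (mod 4), exponent 2 (must be even); 109 ≡ 1 (mod 4), exponent 1; 113 ≡ 1 (mod 4), exponent 1.
All primes ≡ 3 (mod 4) appear to even exponent (or don't appear), so by the two-squares theorem n IS expressible as a sum of two squares.
Step 3: Build a representation. Group n = k² · m with k = 3 and m = 109 · 113 = 12317 (a product of primes ≡ 1 (mod 4)); a representation of m scales to one of n via (k·x)² + (k·y)² = k²(x² + y²). Each prime p ≡ 1 (mod 4) is itself a sum of two squares; find a² by testing p − a² for a perfect square:
  109: 109 − 1² = 108, 109 − 2² = 105, 109 − 3² = 100 = 10² ⇒ 109 = 3² + 10².
  113: 113 − 1² = 112, 113 − 2² = 109, 113 − 3² = 104, 113 − 4² = 97, 113 − 5² = 88, 113 − 6² = 77, 113 − 7² = 64 = 8² ⇒ 113 = 7² + 8².
  Combine using the Brahmagupta–Fibonacci identity (a² + b²)(c² + d²) = (ac − bd)² + (ad + bc)² = (ac + bd)² + (ad − bc)²:
  109 · 113 = 12317: from (3² + 10²)(7² + 8²), take (3·7 − 10·8, 3·8 + 10·7) = (21 − 80, 24 + 70) = (-59, 94); dropping signs (only squares matter) gives (59, 94); check 59² + 94² = 3481 + 8836 = 12317 ✓.
  Scale by k = 3: (3·59, 3·94) = (177, 282).
Step 4: Order so x ≤ y and verify: 177² + 282² = 31329 + 79524 = 110853 = n. ✓

n = 110853 = 177² + 282² (one valid representation with x ≤ y).


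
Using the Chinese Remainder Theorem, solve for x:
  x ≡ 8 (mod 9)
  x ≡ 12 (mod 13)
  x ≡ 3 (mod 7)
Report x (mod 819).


Moduli 9, 13, 7 are pairwise coprime; by CRT there is a unique solution modulo M = 9 · 13 · 7 = 819.
Solve pairwise, accumulating the modulus:
  Start with x ≡ 8 (mod 9).
  Combine with x ≡ 12 (mod 13): since gcd(9, 13) = 1, we get a unique residue mod 117.
    Write x = 8 + 9·t and substitute into x ≡ 12 (mod 13): 9·t ≡ 12 − 8 = 4 (mod 13).
    The inverse of 9 mod 13 is 3 (since 9·3 = 27 = 2·13 + 1), so t ≡ 3·4 = 12 ≡ 12 (mod 13).
    Then x = 8 + 9·12 = 116, valid modulo lcm(9, 13) = 117: x ≡ 116 (mod 117).
  Combine with x ≡ 3 (mod 7): since gcd(117, 7) = 1, we get a unique residue mod 819.
    Write x = 116 + 117·t and substitute into x ≡ 3 (mod 7): 117·t ≡ 3 − 116 = -113 (mod 7).
    Reduce coefficients mod 7: 5·t ≡ 6 (mod 7).
    The inverse of 5 mod 7 is 3 (since 5·3 = 15 = 2·7 + 1), so t ≡ 3·6 = 18 ≡ 4 (mod 7).
    Then x = 116 + 117·4 = 584, valid modulo lcm(117, 7) = 819: x ≡ 584 (mod 819).
Verify: 584 mod 9 = 8 ✓, 584 mod 13 = 12 ✓, 584 mod 7 = 3 ✓.

x ≡ 584 (mod 819).


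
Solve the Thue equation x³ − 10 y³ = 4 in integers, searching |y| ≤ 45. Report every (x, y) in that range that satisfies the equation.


The equation is x³ - 10y³ = 4. For fixed y, x³ = 10·y³ + 4, so a solution requires the RHS to be a perfect cube.
Strategy: iterate y from -45 to 45, compute RHS = 10·y³ + 4, and check whether it is a (positive or negative) perfect cube.
Check small values of y:
  y = 0: RHS = 4 is not a perfect cube.
  y = 1: RHS = 14 is not a perfect cube.
  y = -1: RHS = -6 is not a perfect cube.
  y = 2: RHS = 84 is not a perfect cube.
  y = -2: RHS = -76 is not a perfect cube.
  y = 3: RHS = 274 is not a perfect cube.
  y = -3: RHS = -266 is not a perfect cube.
Continuing the search up to |y| = 45 finds no solutions either.
No (x, y) in the scanned range satisfies the equation.

No integer solutions with |y| ≤ 45.


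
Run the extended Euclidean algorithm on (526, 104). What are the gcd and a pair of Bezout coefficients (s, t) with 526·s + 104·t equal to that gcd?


Euclidean algorithm on (526, 104) — divide until remainder is 0:
  526 = 5 · 104 + 6
  104 = 17 · 6 + 2
  6 = 3 · 2 + 0
gcd(526, 104) = 2.
Track Bezout coefficients alongside the remainders: start with r₀ = 526 = a·1 + b·0 (s = 1, t = 0) and r₁ = 104 = a·0 + b·1 (s = 0, t = 1); each new remainder r_{k+1} = r_{k-1} − q_k·r_k inherits s_{k+1} = s_{k-1} − q_k·s_k, t_{k+1} = t_{k-1} − q_k·t_k, so r_k = a·s_k + b·t_k at every step:
  q = 5: r = 6, s = 1 − 5·0 = 1, t = 0 − 5·1 = -5  (check: 526·1 + 104·(-5) = 6)
  q = 17: r = 2, s = 0 − 17·1 = -17, t = 1 − 17·(-5) = 86  (check: 526·(-17) + 104·86 = 2)
The row with r = 2 (the gcd) gives the Bezout coefficients s = -17, t = 86.
Result: 526 · (-17) + 104 · (86) = 2.

gcd(526, 104) = 2; s = -17, t = 86 (check: 526·(-17) + 104·86 = 2).


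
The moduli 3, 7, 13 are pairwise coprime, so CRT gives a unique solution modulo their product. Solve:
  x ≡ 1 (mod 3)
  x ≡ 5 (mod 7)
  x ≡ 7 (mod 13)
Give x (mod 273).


Moduli 3, 7, 13 are pairwise coprime; by CRT there is a unique solution modulo M = 3 · 7 · 13 = 273.
Solve pairwise, accumulating the modulus:
  Start with x ≡ 1 (mod 3).
  Combine with x ≡ 5 (mod 7): since gcd(3, 7) = 1, we get a unique residue mod 21.
    Write x = 1 + 3·t and substitute into x ≡ 5 (mod 7): 3·t ≡ 5 − 1 = 4 (mod 7).
    The inverse of 3 mod 7 is 5 (since 3·5 = 15 = 2·7 + 1), so t ≡ 5·4 = 20 ≡ 6 (mod 7).
    Then x = 1 + 3·6 = 19, valid modulo lcm(3, 7) = 21: x ≡ 19 (mod 21).
  Combine with x ≡ 7 (mod 13): since gcd(21, 13) = 1, we get a unique residue mod 273.
    Write x = 19 + 21·t and substitute into x ≡ 7 (mod 13): 21·t ≡ 7 − 19 = -12 (mod 13).
    Reduce coefficients mod 13: 8·t ≡ 1 (mod 13).
    The inverse of 8 mod 13 is 5 (since 8·5 = 40 = 3·13 + 1), so t ≡ 5·1 = 5 ≡ 5 (mod 13).
    Then x = 19 + 21·5 = 124, valid modulo lcm(21, 13) = 273: x ≡ 124 (mod 273).
Verify: 124 mod 3 = 1 ✓, 124 mod 7 = 5 ✓, 124 mod 13 = 7 ✓.

x ≡ 124 (mod 273).


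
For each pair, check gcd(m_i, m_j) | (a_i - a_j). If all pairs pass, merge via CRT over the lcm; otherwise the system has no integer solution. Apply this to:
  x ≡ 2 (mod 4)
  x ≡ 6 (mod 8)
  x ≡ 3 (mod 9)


Moduli 4, 8, 9 are not pairwise coprime, so CRT works modulo lcm(m_i) when all pairwise compatibility conditions hold.
Pairwise compatibility: gcd(m_i, m_j) must divide a_i - a_j for every pair.
Merge one congruence at a time:
  Start: x ≡ 2 (mod 4).
  Combine with x ≡ 6 (mod 8): gcd(4, 8) = 4; 6 - 2 = 4, which IS divisible by 4, so compatible.
    Write x = 2 + 4·t and substitute into x ≡ 6 (mod 8): 4·t ≡ 6 − 2 = 4 (mod 8).
    Divide the congruence (and modulus) by g = 4: 1·t ≡ 1 (mod 2).
    So t ≡ 1 (mod 2).
    Then x = 2 + 4·1 = 6, valid modulo lcm(4, 8) = 8: x ≡ 6 (mod 8).
  Combine with x ≡ 3 (mod 9): gcd(8, 9) = 1; 3 - 6 = -3, which IS divisible by 1, so compatible.
    Write x = 6 + 8·t and substitute into x ≡ 3 (mod 9): 8·t ≡ 3 − 6 = -3 (mod 9).
    Reduce coefficients mod 9: 8·t ≡ 6 (mod 9).
    The inverse of 8 mod 9 is 8 (since 8·8 = 64 = 7·9 + 1), so t ≡ 8·6 = 48 ≡ 3 (mod 9).
    Then x = 6 + 8·3 = 30, valid modulo lcm(8, 9) = 72: x ≡ 30 (mod 72).
Verify: 30 mod 4 = 2, 30 mod 8 = 6, 30 mod 9 = 3.

x ≡ 30 (mod 72).


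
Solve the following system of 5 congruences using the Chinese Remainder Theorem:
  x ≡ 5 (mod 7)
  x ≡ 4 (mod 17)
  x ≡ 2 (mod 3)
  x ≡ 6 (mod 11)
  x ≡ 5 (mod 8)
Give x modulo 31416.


Product of moduli M = 7 · 17 · 3 · 11 · 8 = 31416.
Merge one congruence at a time:
  Start: x ≡ 5 (mod 7).
  Combine with x ≡ 4 (mod 17); new modulus lcm = 119.
    Write x = 5 + 7·t and substitute into x ≡ 4 (mod 17): 7·t ≡ 4 − 5 = -1 (mod 17).
    Reduce coefficients mod 17: 7·t ≡ 16 (mod 17).
    The inverse of 7 mod 17 is 5 (since 7·5 = 35 = 2·17 + 1), so t ≡ 5·16 = 80 ≡ 12 (mod 17).
    Then x = 5 + 7·12 = 89, valid modulo lcm(7, 17) = 119: x ≡ 89 (mod 119).
  Combine with x ≡ 2 (mod 3); new modulus lcm = 357.
    Write x = 89 + 119·t and substitute into x ≡ 2 (mod 3): 119·t ≡ 2 − 89 = -87 (mod 3).
    Reduce coefficients mod 3: 2·t ≡ 0 (mod 3).
    The inverse of 2 mod 3 is 2 (since 2·2 = 4 = 1·3 + 1), so t ≡ 2·0 = 0 ≡ 0 (mod 3).
    Then x = 89 + 119·0 = 89, valid modulo lcm(119, 3) = 357: x ≡ 89 (mod 357).
  Combine with x ≡ 6 (mod 11); new modulus lcm = 3927.
    Write x = 89 + 357·t and substitute into x ≡ 6 (mod 11): 357·t ≡ 6 − 89 = -83 (mod 11).
    Reduce coefficients mod 11: 5·t ≡ 5 (mod 11).
    The inverse of 5 mod 11 is 9 (since 5·9 = 45 = 4·11 + 1), so t ≡ 9·5 = 45 ≡ 1 (mod 11).
    Then x = 89 + 357·1 = 446, valid modulo lcm(357, 11) = 3927: x ≡ 446 (mod 3927).
  Combine with x ≡ 5 (mod 8); new modulus lcm = 31416.
    Write x = 446 + 3927·t and substitute into x ≡ 5 (mod 8): 3927·t ≡ 5 − 446 = -441 (mod 8).
    Reduce coefficients mod 8: 7·t ≡ 7 (mod 8).
    The inverse of 7 mod 8 is 7 (since 7·7 = 49 = 6·8 + 1), so t ≡ 7·7 = 49 ≡ 1 (mod 8).
    Then x = 446 + 3927·1 = 4373, valid modulo lcm(3927, 8) = 31416: x ≡ 4373 (mod 31416).
Verify against each original: 4373 mod 7 = 5, 4373 mod 17 = 4, 4373 mod 3 = 2, 4373 mod 11 = 6, 4373 mod 8 = 5.

x ≡ 4373 (mod 31416).


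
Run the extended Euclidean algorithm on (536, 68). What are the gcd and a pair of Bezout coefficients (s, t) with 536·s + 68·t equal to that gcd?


Euclidean algorithm on (536, 68) — divide until remainder is 0:
  536 = 7 · 68 + 60
  68 = 1 · 60 + 8
  60 = 7 · 8 + 4
  8 = 2 · 4 + 0
gcd(536, 68) = 4.
Track Bezout coefficients alongside the remainders: start with r₀ = 536 = a·1 + b·0 (s = 1, t = 0) and r₁ = 68 = a·0 + b·1 (s = 0, t = 1); each new remainder r_{k+1} = r_{k-1} − q_k·r_k inherits s_{k+1} = s_{k-1} − q_k·s_k, t_{k+1} = t_{k-1} − q_k·t_k, so r_k = a·s_k + b·t_k at every step:
  q = 7: r = 60, s = 1 − 7·0 = 1, t = 0 − 7·1 = -7  (check: 536·1 + 68·(-7) = 60)
  q = 1: r = 8, s = 0 − 1·1 = -1, t = 1 − 1·(-7) = 8  (check: 536·(-1) + 68·8 = 8)
  q = 7: r = 4, s = 1 − 7·(-1) = 8, t = -7 − 7·8 = -63  (check: 536·8 + 68·(-63) = 4)
The row with r = 4 (the gcd) gives the Bezout coefficients s = 8, t = -63.
Result: 536 · (8) + 68 · (-63) = 4.

gcd(536, 68) = 4; s = 8, t = -63 (check: 536·8 + 68·(-63) = 4).


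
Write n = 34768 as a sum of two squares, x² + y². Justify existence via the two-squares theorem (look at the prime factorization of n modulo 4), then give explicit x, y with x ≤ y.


Step 1: Factor n = 34768 = 2^4 · 41 · 53.
Step 2: Check the mod-4 condition on each prime factor: 2 = 2 (special); 41 ≡ 1 (mod 4), exponent 1; 53 ≡ 1 (mod 4), exponent 1.
All primes ≡ 3 (mod 4) appear to even exponent (or don't appear), so by the two-squares theorem n IS expressible as a sum of two squares.
Step 3: Build a representation. Group n = k² · m with k = 4 and m = 41 · 53 = 2173 (a product of primes ≡ 1 (mod 4)); a representation of m scales to one of n via (k·x)² + (k·y)² = k²(x² + y²). Each prime p ≡ 1 (mod 4) is itself a sum of two squares; find a² by testing p − a² for a perfect square:
  41: 41 − 1² = 40, 41 − 2² = 37, 41 − 3² = 32, 41 − 4² = 25 = 5² ⇒ 41 = 4² + 5².
  53: 53 − 1² = 52, 53 − 2² = 49 = 7² ⇒ 53 = 2² + 7².
  Combine using the Brahmagupta–Fibonacci identity (a² + b²)(c² + d²) = (ac − bd)² + (ad + bc)² = (ac + bd)² + (ad − bc)²:
  41 · 53 = 2173: from (4² + 5²)(2² + 7²), take (4·2 − 5·7, 4·7 + 5·2) = (8 − 35, 28 + 10) = (-27, 38); dropping signs (only squares matter) gives (27, 38); check 27² + 38² = 729 + 1444 = 2173 ✓.
  Scale by k = 4: (4·27, 4·38) = (108, 152).
Step 4: Order so x ≤ y and verify: 108² + 152² = 11664 + 23104 = 34768 = n. ✓

n = 34768 = 108² + 152² (one valid representation with x ≤ y).


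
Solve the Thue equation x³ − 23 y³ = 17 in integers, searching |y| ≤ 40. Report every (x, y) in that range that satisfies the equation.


The equation is x³ - 23y³ = 17. For fixed y, x³ = 23·y³ + 17, so a solution requires the RHS to be a perfect cube.
Strategy: iterate y from -40 to 40, compute RHS = 23·y³ + 17, and check whether it is a (positive or negative) perfect cube.
Check small values of y:
  y = 0: RHS = 17 is not a perfect cube.
  y = 1: RHS = 40 is not a perfect cube.
  y = -1: RHS = -6 is not a perfect cube.
  y = 2: RHS = 201 is not a perfect cube.
  y = -2: RHS = -167 is not a perfect cube.
  y = 3: RHS = 638 is not a perfect cube.
  y = -3: RHS = -604 is not a perfect cube.
Continuing the search up to |y| = 40 finds no solutions either.
No (x, y) in the scanned range satisfies the equation.

No integer solutions with |y| ≤ 40.


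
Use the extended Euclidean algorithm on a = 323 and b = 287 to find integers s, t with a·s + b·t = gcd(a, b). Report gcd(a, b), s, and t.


Euclidean algorithm on (323, 287) — divide until remainder is 0:
  323 = 1 · 287 + 36
  287 = 7 · 36 + 35
  36 = 1 · 35 + 1
  35 = 35 · 1 + 0
gcd(323, 287) = 1.
Track Bezout coefficients alongside the remainders: start with r₀ = 323 = a·1 + b·0 (s = 1, t = 0) and r₁ = 287 = a·0 + b·1 (s = 0, t = 1); each new remainder r_{k+1} = r_{k-1} − q_k·r_k inherits s_{k+1} = s_{k-1} − q_k·s_k, t_{k+1} = t_{k-1} − q_k·t_k, so r_k = a·s_k + b·t_k at every step:
  q = 1: r = 36, s = 1 − 1·0 = 1, t = 0 − 1·1 = -1  (check: 323·1 + 287·(-1) = 36)
  q = 7: r = 35, s = 0 − 7·1 = -7, t = 1 − 7·(-1) = 8  (check: 323·(-7) + 287·8 = 35)
  q = 1: r = 1, s = 1 − 1·(-7) = 8, t = -1 − 1·8 = -9  (check: 323·8 + 287·(-9) = 1)
The row with r = 1 (the gcd) gives the Bezout coefficients s = 8, t = -9.
Result: 323 · (8) + 287 · (-9) = 1.

gcd(323, 287) = 1; s = 8, t = -9 (check: 323·8 + 287·(-9) = 1).


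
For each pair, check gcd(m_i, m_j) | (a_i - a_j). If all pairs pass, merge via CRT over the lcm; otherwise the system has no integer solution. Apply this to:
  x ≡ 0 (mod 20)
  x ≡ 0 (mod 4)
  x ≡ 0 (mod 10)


Moduli 20, 4, 10 are not pairwise coprime, so CRT works modulo lcm(m_i) when all pairwise compatibility conditions hold.
Pairwise compatibility: gcd(m_i, m_j) must divide a_i - a_j for every pair.
Merge one congruence at a time:
  Start: x ≡ 0 (mod 20).
  Combine with x ≡ 0 (mod 4): gcd(20, 4) = 4; 0 - 0 = 0, which IS divisible by 4, so compatible.
    Write x = 0 + 20·t and substitute into x ≡ 0 (mod 4): 20·t ≡ 0 − 0 = 0 (mod 4).
    Divide the congruence (and modulus) by g = 4: 5·t ≡ 0 (mod 1).
    Modulo 1 every t works; take t = 0.
    Then x = 0 + 20·0 = 0, valid modulo lcm(20, 4) = 20: x ≡ 0 (mod 20).
  Combine with x ≡ 0 (mod 10): gcd(20, 10) = 10; 0 - 0 = 0, which IS divisible by 10, so compatible.
    Write x = 0 + 20·t and substitute into x ≡ 0 (mod 10): 20·t ≡ 0 − 0 = 0 (mod 10).
    Divide the congruence (and modulus) by g = 10: 2·t ≡ 0 (mod 1).
    Modulo 1 every t works; take t = 0.
    Then x = 0 + 20·0 = 0, valid modulo lcm(20, 10) = 20: x ≡ 0 (mod 20).
Verify: 0 mod 20 = 0, 0 mod 4 = 0, 0 mod 10 = 0.

x ≡ 0 (mod 20).


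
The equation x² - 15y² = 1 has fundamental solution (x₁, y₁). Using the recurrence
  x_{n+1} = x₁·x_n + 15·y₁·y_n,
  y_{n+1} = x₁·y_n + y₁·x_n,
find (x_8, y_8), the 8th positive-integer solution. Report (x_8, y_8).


Step 1: Find the fundamental solution (x₁, y₁) of x² - 15y² = 1.
  Expand √15 as a continued fraction. a₀ = ⌊√15⌋ = 3; iterate m_{k+1} = d_k·a_k − m_k, d_{k+1} = (15 − m_{k+1}²)/d_k, a_{k+1} = ⌊(a₀ + m_{k+1})/d_{k+1}⌋ (starting m₀ = 0, d₀ = 1), with convergents p_k = a_k·p_{k-1} + p_{k-2}, q_k = a_k·q_{k-1} + q_{k-2} (p₋₁ = 1, q₋₁ = 0):
  k = 0: a₀ = 3; p₀/q₀ = 3/1; p₀² − 15·q₀² = 9 − 15 = -6.
  k = 1: m = 3, d = 6, a = ⌊(3 + 3)/6⌋ = 1; p/q = (1·3 + 1)/(1·1 + 0) = 4/1; p² − 15·q² = 16 − 15 = 1.
  The first convergent with p² − 15·q² = 1 gives the fundamental solution (x₁, y₁) = (4, 1).
Step 2: Apply the recurrence (x_{n+1}, y_{n+1}) = (x₁x_n + 15y₁y_n, x₁y_n + y₁x_n) repeatedly.
  From (x_1, y_1) = (4, 1): x_2 = 4·4 + 15·1·1 = 31; y_2 = 4·1 + 1·4 = 8.
  From (x_2, y_2) = (31, 8): x_3 = 4·31 + 15·1·8 = 244; y_3 = 4·8 + 1·31 = 63.
  From (x_3, y_3) = (244, 63): x_4 = 4·244 + 15·1·63 = 1921; y_4 = 4·63 + 1·244 = 496.
  From (x_4, y_4) = (1921, 496): x_5 = 4·1921 + 15·1·496 = 15124; y_5 = 4·496 + 1·1921 = 3905.
  From (x_5, y_5) = (15124, 3905): x_6 = 4·15124 + 15·1·3905 = 119071; y_6 = 4·3905 + 1·15124 = 30744.
  From (x_6, y_6) = (119071, 30744): x_7 = 4·119071 + 15·1·30744 = 937444; y_7 = 4·30744 + 1·119071 = 242047.
  From (x_7, y_7) = (937444, 242047): x_8 = 4·937444 + 15·1·242047 = 7380481; y_8 = 4·242047 + 1·937444 = 1905632.
Step 3: Verify x_8² - 15·y_8² = 54471499791361 - 54471499791360 = 1 (should be 1). ✓

(x_1, y_1) = (4, 1); (x_8, y_8) = (7380481, 1905632).


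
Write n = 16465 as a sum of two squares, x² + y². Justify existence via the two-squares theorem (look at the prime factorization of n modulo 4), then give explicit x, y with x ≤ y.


Step 1: Factor n = 16465 = 5 · 37 · 89.
Step 2: Check the mod-4 condition on each prime factor: 5 ≡ 1 (mod 4), exponent 1; 37 ≡ 1 (mod 4), exponent 1; 89 ≡ 1 (mod 4), exponent 1.
All primes ≡ 3 (mod 4) appear to even exponent (or don't appear), so by the two-squares theorem n IS expressible as a sum of two squares.
Step 3: Build a representation. Here n = 5 · 37 · 89 is a product of primes ≡ 1 (mod 4). Each prime p ≡ 1 (mod 4) is itself a sum of two squares; find a² by testing p − a² for a perfect square:
  5: 5 − 1² = 4 = 2² ⇒ 5 = 1² + 2².
  37: 37 − 1² = 36 = 6² ⇒ 37 = 1² + 6².
  89: 89 − 1² = 88, 89 − 2² = 85, 89 − 3² = 80, 89 − 4² = 73, 89 − 5² = 64 = 8² ⇒ 89 = 5² + 8².
  Combine using the Brahmagupta–Fibonacci identity (a² + b²)(c² + d²) = (ac − bd)² + (ad + bc)² = (ac + bd)² + (ad − bc)²:
  5 · 37 = 185: from (1² + 2²)(1² + 6²), take (1·1 − 2·6, 1·6 + 2·1) = (1 − 12, 6 + 2) = (-11, 8); dropping signs (only squares matter) gives (11, 8); check 11² + 8² = 121 + 64 = 185 ✓.
  185 · 89 = 16465: from (11² + 8²)(5² + 8²), take (11·5 − 8·8, 11·8 + 8·5) = (55 − 64, 88 + 40) = (-9, 128); dropping signs (only squares matter) gives (9, 128); check 9² + 128² = 81 + 16384 = 16465 ✓.
Step 4: Order so x ≤ y and verify: 9² + 128² = 81 + 16384 = 16465 = n. ✓

n = 16465 = 9² + 128² (one valid representation with x ≤ y).
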